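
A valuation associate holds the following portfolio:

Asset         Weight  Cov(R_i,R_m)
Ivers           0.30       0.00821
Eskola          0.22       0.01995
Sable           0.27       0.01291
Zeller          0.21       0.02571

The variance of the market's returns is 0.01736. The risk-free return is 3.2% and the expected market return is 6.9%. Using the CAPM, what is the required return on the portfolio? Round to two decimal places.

6.55%

β_Ivers = 0.00821 / 0.01736 = 0.4729
β_Eskola = 0.01995 / 0.01736 = 1.1492
β_Sable = 0.01291 / 0.01736 = 0.7437
β_Zeller = 0.02571 / 0.01736 = 1.4810
β_P = Σ w_i β_i = 0.30×0.4729 + 0.22×1.1492 + 0.27×0.7437 + 0.21×1.4810 = 0.9065
MRP = 6.9% − 3.2% = 3.70%
E(R_P) = R_f + β_P × MRP = 3.2% + 0.9065 × 3.7% = 6.55%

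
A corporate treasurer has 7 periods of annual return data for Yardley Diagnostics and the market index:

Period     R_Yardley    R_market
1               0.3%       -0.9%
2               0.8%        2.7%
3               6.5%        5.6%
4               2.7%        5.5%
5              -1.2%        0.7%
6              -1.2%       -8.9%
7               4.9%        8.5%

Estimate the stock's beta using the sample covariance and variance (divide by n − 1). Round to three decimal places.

Mean R_i = (0.3 + 0.8 + 6.5 + 2.7 − 1.2 − 1.2 + 4.9) / 7 = 1.8286%
Mean R_m = (-0.9 + 2.7 + 5.6 + 5.5 + 0.7 − 8.9 + 8.5) / 7 = 1.8857%
Σ(R_i − R̄_i)(R_m − R̄_m) = 80.4929  ⇒  Cov = 80.4929 / 6 = 13.4155
Σ(R_m − R̄_m)² = 196.7686  ⇒  Var(R_m) = 196.7686 / 6 = 32.7948
β = Cov / Var(R_m) = 13.4155 / 32.7948 = 0.4091

0.409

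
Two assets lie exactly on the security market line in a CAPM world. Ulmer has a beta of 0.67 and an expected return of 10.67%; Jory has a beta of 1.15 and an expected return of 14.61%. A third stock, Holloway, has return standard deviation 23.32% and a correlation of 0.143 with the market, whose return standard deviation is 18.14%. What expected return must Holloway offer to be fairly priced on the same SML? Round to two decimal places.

6.68%

MRP = (14.61% − 10.67%) / (1.15 − 0.67) = 8.2083%
R_f = 10.67% − 0.67 × 8.2083% = 5.1704%
β_Holloway = ρ·σ_i/σ_m = 0.143 × 23.32 / 18.14 = 0.1838
E(R_Holloway) = R_f + β × MRP = 5.1704% + 0.1838 × 8.2083% = 6.68%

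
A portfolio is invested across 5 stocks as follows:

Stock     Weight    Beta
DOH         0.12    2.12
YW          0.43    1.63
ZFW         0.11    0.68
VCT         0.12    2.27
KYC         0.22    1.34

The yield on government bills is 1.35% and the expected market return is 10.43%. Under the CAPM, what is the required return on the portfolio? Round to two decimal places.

β_P = Σ w_i β_i = 0.12×2.12 + 0.43×1.63 + 0.11×0.68 + 0.12×2.27 + 0.22×1.34 = 1.5973
MRP = 10.43% − 1.35% = 9.08%
E(R_P) = R_f + β_P × MRP = 1.35% + 1.5973 × 9.08% = 15.85%

15.85%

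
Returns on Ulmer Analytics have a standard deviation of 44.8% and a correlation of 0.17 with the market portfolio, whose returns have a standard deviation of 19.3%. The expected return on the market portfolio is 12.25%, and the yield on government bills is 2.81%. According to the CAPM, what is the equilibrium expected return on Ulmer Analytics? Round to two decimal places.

β = ρ × σ_i / σ_m = 0.17 × 44.8% / 19.3% = 0.3946
MRP = 12.25% − 2.81% = 9.44%
E(R) = 2.81% + 0.3946 × 9.44% = 6.54%

6.54%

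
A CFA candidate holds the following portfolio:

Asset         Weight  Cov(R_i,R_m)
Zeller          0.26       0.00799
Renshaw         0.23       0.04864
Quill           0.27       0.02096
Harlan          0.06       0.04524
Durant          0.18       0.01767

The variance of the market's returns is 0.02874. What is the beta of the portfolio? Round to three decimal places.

0.864

β_Zeller = 0.00799 / 0.02874 = 0.2780
β_Renshaw = 0.04864 / 0.02874 = 1.6924
β_Quill = 0.02096 / 0.02874 = 0.7293
β_Harlan = 0.04524 / 0.02874 = 1.5741
β_Durant = 0.01767 / 0.02874 = 0.6148
β_P = Σ w_i β_i = 0.26×0.2780 + 0.23×1.6924 + 0.27×0.7293 + 0.06×1.5741 + 0.18×0.6148 = 0.8636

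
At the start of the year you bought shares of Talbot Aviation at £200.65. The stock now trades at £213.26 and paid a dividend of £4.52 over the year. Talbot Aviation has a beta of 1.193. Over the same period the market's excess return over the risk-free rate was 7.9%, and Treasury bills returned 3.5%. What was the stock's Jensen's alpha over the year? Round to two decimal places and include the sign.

-4.39%

Realised HPR = (P1 + D1 − P0) / P0 = (213.26 + 4.52 − 200.65) / 200.65 = 17.13 / 200.65 = 8.5373%
CAPM required = R_f + β·MRP = 3.5% + 1.193 × 7.9% = 12.9247%
α = realised − required = 8.5373% − 12.9247% = -4.39%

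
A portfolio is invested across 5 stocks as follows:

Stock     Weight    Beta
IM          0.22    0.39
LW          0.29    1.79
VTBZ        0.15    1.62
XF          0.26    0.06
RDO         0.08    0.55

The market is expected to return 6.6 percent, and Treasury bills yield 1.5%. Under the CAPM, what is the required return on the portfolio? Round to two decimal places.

6.13%

β_P = Σ w_i β_i = 0.22×0.39 + 0.29×1.79 + 0.15×1.62 + 0.26×0.06 + 0.08×0.55 = 0.9075
MRP = 6.6% − 1.5% = 5.10%
E(R_P) = R_f + β_P × MRP = 1.5% + 0.9075 × 5.1% = 6.13%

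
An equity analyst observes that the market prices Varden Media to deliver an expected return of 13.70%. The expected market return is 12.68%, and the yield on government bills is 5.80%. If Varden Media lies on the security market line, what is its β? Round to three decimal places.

1.148

MRP = 12.68% − 5.80% = 6.88%
β = (E(R) − R_f) / MRP = (13.70% − 5.80%) / 6.88% = 7.90% / 6.88% = 1.148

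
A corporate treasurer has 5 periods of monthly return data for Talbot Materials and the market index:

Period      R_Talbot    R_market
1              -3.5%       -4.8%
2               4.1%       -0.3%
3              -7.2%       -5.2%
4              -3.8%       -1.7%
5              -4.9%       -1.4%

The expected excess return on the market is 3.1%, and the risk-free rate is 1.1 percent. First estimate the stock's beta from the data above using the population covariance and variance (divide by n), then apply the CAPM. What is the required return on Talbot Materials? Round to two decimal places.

5.21%

Mean R_i = (-3.5 + 4.1 − 7.2 − 3.8 − 4.9) / 5 = -3.0600%
Mean R_m = (-4.8 − 0.3 − 5.2 − 1.7 − 1.4) / 5 = -2.6800%
Σ(R_i − R̄_i)(R_m − R̄_m) = 25.3260  ⇒  Cov = 25.3260 / 5 = 5.0652
Σ(R_m − R̄_m)² = 19.1080  ⇒  Var(R_m) = 19.1080 / 5 = 3.8216
β = Cov / Var(R_m) = 5.0652 / 3.8216 = 1.3254
E(R) = R_f + β × MRP = 1.1% + 1.3254 × 3.1% = 5.21%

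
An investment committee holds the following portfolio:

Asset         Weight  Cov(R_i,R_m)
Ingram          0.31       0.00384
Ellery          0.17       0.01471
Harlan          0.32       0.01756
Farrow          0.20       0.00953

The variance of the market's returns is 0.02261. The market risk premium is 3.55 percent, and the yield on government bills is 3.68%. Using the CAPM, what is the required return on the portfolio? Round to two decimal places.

β_Ingram = 0.00384 / 0.02261 = 0.1698
β_Ellery = 0.01471 / 0.02261 = 0.6506
β_Harlan = 0.01756 / 0.02261 = 0.7766
β_Farrow = 0.00953 / 0.02261 = 0.4215
β_P = Σ w_i β_i = 0.31×0.1698 + 0.17×0.6506 + 0.32×0.7766 + 0.20×0.4215 = 0.4961
E(R_P) = R_f + β_P × MRP = 3.68% + 0.4961 × 3.55% = 5.44%

5.44%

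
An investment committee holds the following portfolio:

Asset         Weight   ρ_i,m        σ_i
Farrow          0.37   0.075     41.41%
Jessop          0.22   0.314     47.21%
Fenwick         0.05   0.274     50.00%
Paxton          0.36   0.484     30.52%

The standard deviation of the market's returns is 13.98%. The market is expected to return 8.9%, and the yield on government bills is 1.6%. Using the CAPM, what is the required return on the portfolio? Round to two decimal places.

β_Farrow = 0.075 × 41.41% / 13.98% = 0.2222
β_Jessop = 0.314 × 47.21% / 13.98% = 1.0604
β_Fenwick = 0.274 × 50.00% / 13.98% = 0.9800
β_Paxton = 0.484 × 30.52% / 13.98% = 1.0566
β_P = Σ w_i β_i = 0.37×0.2222 + 0.22×1.0604 + 0.05×0.9800 + 0.36×1.0566 = 0.7449
MRP = 8.9% − 1.6% = 7.30%
E(R_P) = R_f + β_P × MRP = 1.6% + 0.7449 × 7.3% = 7.04%

7.04%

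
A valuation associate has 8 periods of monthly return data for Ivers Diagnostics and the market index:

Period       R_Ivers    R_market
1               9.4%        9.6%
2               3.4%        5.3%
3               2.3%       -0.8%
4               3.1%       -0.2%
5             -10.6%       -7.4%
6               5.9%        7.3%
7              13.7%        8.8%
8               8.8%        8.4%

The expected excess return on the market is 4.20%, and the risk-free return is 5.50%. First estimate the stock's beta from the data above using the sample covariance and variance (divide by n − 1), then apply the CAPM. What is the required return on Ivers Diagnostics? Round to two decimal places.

Mean R_i = (9.4 + 3.4 + 2.3 + 3.1 − 10.6 + 5.9 + 13.7 + 8.8) / 8 = 4.5000%
Mean R_m = (9.6 + 5.3 − 0.8 − 0.2 − 7.4 + 7.3 + 8.8 + 8.4) / 8 = 3.8750%
Σ(R_i − R̄_i)(R_m − R̄_m) = 282.2900  ⇒  Cov = 282.2900 / 7 = 40.3271
Σ(R_m − R̄_m)² = 256.8550  ⇒  Var(R_m) = 256.8550 / 7 = 36.6936
β = Cov / Var(R_m) = 40.3271 / 36.6936 = 1.0990
E(R) = R_f + β × MRP = 5.50% + 1.0990 × 4.20% = 10.12%

10.12%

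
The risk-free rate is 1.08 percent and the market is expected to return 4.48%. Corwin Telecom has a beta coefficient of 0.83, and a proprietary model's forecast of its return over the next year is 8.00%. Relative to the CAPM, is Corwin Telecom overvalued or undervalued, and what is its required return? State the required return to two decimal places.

Undervalued; required return 3.90%

MRP = 4.48% − 1.08% = 3.40%
Required return = R_f + β·MRP = 1.08% + 0.83 × 3.40% = 3.90%
Forecast 8.00% > required 3.90% → the stock plots above the SML → undervalued.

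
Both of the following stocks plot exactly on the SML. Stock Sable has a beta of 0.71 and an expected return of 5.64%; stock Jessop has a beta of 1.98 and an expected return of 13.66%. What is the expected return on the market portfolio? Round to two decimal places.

Both satisfy E(R) = R_f + β·MRP, so the slope of the SML is
MRP = (13.66% − 5.64%) / (1.98 − 0.71) = 8.02% / 1.27 = 6.3150%
R_f = E(R_Sable) − β_Sable·MRP = 5.64% − 0.71 × 6.3150% = 1.1564%
E(R_m) = R_f + MRP = 1.1564% + 6.3150% = 7.47%

7.47%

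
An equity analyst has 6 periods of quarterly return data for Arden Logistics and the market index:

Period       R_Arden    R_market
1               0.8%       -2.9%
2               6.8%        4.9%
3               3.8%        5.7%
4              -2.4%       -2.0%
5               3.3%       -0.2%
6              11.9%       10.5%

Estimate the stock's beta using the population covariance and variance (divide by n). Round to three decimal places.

0.859

Mean R_i = (0.8 + 6.8 + 3.8 − 2.4 + 3.3 + 11.9) / 6 = 4.0333%
Mean R_m = (-2.9 + 4.9 + 5.7 − 2.0 − 0.2 + 10.5) / 6 = 2.6667%
Σ(R_i − R̄_i)(R_m − R̄_m) = 117.2167  ⇒  Cov = 117.2167 / 6 = 19.5361
Σ(R_m − R̄_m)² = 136.5333  ⇒  Var(R_m) = 136.5333 / 6 = 22.7556
β = Cov / Var(R_m) = 19.5361 / 22.7556 = 0.8585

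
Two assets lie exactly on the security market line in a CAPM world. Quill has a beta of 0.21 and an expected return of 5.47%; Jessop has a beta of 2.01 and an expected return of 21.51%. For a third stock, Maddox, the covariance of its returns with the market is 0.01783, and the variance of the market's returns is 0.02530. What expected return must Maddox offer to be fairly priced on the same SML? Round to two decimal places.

9.88%

MRP = (21.51% − 5.47%) / (2.01 − 0.21) = 8.9111%
R_f = 5.47% − 0.21 × 8.9111% = 3.5987%
β_Maddox = Cov / Var(R_m) = 0.01783 / 0.02530 = 0.7047
E(R_Maddox) = R_f + β × MRP = 3.5987% + 0.7047 × 8.9111% = 9.88%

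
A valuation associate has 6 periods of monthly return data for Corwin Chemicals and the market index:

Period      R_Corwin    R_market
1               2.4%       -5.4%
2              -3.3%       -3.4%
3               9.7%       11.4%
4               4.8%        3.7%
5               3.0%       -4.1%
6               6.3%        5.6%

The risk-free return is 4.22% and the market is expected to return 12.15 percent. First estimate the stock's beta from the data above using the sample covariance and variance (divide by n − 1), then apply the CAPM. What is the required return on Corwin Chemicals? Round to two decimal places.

8.49%

Mean R_i = (2.4 − 3.3 + 9.7 + 4.8 + 3.0 + 6.3) / 6 = 3.8167%
Mean R_m = (-5.4 − 3.4 + 11.4 + 3.7 − 4.1 + 5.6) / 6 = 1.3000%
Σ(R_i − R̄_i)(R_m − R̄_m) = 119.8100  ⇒  Cov = 119.8100 / 5 = 23.9620
Σ(R_m − R̄_m)² = 222.4000  ⇒  Var(R_m) = 222.4000 / 5 = 44.4800
β = Cov / Var(R_m) = 23.9620 / 44.4800 = 0.5387
MRP = 12.15% − 4.22% = 7.93%
E(R) = R_f + β × MRP = 4.22% + 0.5387 × 7.93% = 8.49%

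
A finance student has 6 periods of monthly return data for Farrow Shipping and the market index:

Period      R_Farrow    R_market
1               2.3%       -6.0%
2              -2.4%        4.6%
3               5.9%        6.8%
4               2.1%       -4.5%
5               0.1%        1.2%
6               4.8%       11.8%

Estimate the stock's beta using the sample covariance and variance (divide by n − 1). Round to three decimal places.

Mean R_i = (2.3 − 2.4 + 5.9 + 2.1 + 0.1 + 4.8) / 6 = 2.1333%
Mean R_m = (-6.0 + 4.6 + 6.8 − 4.5 + 1.2 + 11.8) / 6 = 2.3167%
Σ(R_i − R̄_i)(R_m − R̄_m) = 32.9367  ⇒  Cov = 32.9367 / 5 = 6.5873
Σ(R_m − R̄_m)² = 232.1283  ⇒  Var(R_m) = 232.1283 / 5 = 46.4257
β = Cov / Var(R_m) = 6.5873 / 46.4257 = 0.1419

0.142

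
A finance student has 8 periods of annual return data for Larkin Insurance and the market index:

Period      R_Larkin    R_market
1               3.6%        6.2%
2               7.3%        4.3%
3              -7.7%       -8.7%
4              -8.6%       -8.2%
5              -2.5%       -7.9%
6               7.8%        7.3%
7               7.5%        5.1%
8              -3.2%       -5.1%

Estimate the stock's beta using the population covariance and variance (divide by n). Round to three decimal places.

0.902

Mean R_i = (3.6 + 7.3 − 7.7 − 8.6 − 2.5 + 7.8 + 7.5 − 3.2) / 8 = 0.5250%
Mean R_m = (6.2 + 4.3 − 8.7 − 8.2 − 7.9 + 7.3 + 5.1 − 5.1) / 8 = -0.8750%
Σ(R_i − R̄_i)(R_m − R̄_m) = 326.1550  ⇒  Cov = 326.1550 / 8 = 40.7694
Σ(R_m − R̄_m)² = 361.4550  ⇒  Var(R_m) = 361.4550 / 8 = 45.1819
β = Cov / Var(R_m) = 40.7694 / 45.1819 = 0.9023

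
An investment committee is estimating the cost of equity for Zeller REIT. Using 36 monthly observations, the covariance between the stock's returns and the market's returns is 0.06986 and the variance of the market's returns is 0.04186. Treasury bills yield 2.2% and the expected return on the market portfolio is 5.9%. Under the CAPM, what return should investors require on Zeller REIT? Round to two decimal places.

8.37%

β = Cov(R_i, R_m) / Var(R_m) = 0.06986 / 0.04186 = 1.6689
MRP = 5.9% − 2.2% = 3.70%
E(R) = R_f + β × MRP = 2.2% + 1.6689 × 3.7% = 8.37%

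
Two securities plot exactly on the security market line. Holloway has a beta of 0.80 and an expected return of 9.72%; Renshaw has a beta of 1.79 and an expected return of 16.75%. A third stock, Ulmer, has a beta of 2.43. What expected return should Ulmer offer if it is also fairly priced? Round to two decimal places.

MRP (SML slope) = (16.75% − 9.72%) / (1.79 − 0.80) = 7.03% / 0.99 = 7.1010%
R_f (intercept) = 9.72% − 0.80 × 7.1010% = 4.0392%
E(R_Ulmer) = R_f + β × MRP = 4.0392% + 2.43 × 7.1010% = 21.29%

21.29%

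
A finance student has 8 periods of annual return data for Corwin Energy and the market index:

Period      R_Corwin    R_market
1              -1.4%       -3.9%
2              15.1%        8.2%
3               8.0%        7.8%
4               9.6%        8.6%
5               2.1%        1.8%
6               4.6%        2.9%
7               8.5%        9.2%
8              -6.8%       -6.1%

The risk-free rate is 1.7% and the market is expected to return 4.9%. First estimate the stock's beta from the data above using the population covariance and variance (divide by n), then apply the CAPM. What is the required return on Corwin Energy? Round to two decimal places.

5.16%

Mean R_i = (-1.4 + 15.1 + 8.0 + 9.6 + 2.1 + 4.6 + 8.5 − 6.8) / 8 = 4.9625%
Mean R_m = (-3.9 + 8.2 + 7.8 + 8.6 + 1.8 + 2.9 + 9.2 − 6.1) / 8 = 3.5625%
Σ(R_i − R̄_i)(R_m − R̄_m) = 269.6088  ⇒  Cov = 269.6088 / 8 = 33.7011
Σ(R_m − R̄_m)² = 249.2188  ⇒  Var(R_m) = 249.2188 / 8 = 31.1524
β = Cov / Var(R_m) = 33.7011 / 31.1524 = 1.0818
MRP = 4.9% − 1.7% = 3.20%
E(R) = R_f + β × MRP = 1.7% + 1.0818 × 3.2% = 5.16%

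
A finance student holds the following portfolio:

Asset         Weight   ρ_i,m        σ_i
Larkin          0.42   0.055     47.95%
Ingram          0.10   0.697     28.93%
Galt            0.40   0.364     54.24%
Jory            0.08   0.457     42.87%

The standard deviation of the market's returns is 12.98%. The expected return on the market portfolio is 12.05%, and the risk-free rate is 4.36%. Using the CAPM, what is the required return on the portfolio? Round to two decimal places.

β_Larkin = 0.055 × 47.95% / 12.98% = 0.2032
β_Ingram = 0.697 × 28.93% / 12.98% = 1.5535
β_Galt = 0.364 × 54.24% / 12.98% = 1.5211
β_Jory = 0.457 × 42.87% / 12.98% = 1.5094
β_P = Σ w_i β_i = 0.42×0.2032 + 0.10×1.5535 + 0.40×1.5211 + 0.08×1.5094 = 0.9699
MRP = 12.05% − 4.36% = 7.69%
E(R_P) = R_f + β_P × MRP = 4.36% + 0.9699 × 7.69% = 11.82%

11.82%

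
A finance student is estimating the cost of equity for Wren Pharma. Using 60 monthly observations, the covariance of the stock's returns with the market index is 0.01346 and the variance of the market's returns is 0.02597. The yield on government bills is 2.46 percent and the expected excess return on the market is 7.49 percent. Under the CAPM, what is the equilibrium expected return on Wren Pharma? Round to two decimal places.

β = Cov(R_i, R_m) / Var(R_m) = 0.01346 / 0.02597 = 0.5183
E(R) = R_f + β × MRP = 2.46% + 0.5183 × 7.49% = 6.34%

6.34%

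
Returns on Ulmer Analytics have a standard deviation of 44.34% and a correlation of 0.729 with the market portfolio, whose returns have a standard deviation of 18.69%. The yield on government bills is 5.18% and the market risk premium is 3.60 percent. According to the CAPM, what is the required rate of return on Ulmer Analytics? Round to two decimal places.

β = ρ × σ_i / σ_m = 0.729 × 44.34% / 18.69% = 1.7295
E(R) = 5.18% + 1.7295 × 3.60% = 11.41%

11.41%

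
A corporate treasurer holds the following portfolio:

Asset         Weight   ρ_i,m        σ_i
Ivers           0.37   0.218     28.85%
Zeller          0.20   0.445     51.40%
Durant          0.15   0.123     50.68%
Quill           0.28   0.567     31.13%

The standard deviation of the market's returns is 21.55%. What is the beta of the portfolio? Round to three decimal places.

0.593

β_Ivers = 0.218 × 28.85% / 21.55% = 0.2918
β_Zeller = 0.445 × 51.40% / 21.55% = 1.0614
β_Durant = 0.123 × 50.68% / 21.55% = 0.2893
β_Quill = 0.567 × 31.13% / 21.55% = 0.8191
β_P = Σ w_i β_i = 0.37×0.2918 + 0.20×1.0614 + 0.15×0.2893 + 0.28×0.8191 = 0.5930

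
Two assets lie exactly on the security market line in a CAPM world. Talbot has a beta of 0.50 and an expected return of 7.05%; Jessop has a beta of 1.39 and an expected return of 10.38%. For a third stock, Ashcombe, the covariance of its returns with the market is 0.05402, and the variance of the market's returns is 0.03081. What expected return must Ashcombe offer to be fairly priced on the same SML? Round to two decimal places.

11.74%

MRP = (10.38% − 7.05%) / (1.39 − 0.50) = 3.7416%
R_f = 7.05% − 0.50 × 3.7416% = 5.1792%
β_Ashcombe = Cov / Var(R_m) = 0.05402 / 0.03081 = 1.7533
E(R_Ashcombe) = R_f + β × MRP = 5.1792% + 1.7533 × 3.7416% = 11.74%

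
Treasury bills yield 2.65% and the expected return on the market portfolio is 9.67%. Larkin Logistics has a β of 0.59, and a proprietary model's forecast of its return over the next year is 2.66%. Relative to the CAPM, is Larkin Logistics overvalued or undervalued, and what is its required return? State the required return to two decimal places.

Overvalued; required return 6.79%

MRP = 9.67% − 2.65% = 7.02%
Required return = R_f + β·MRP = 2.65% + 0.59 × 7.02% = 6.79%
Forecast 2.66% < required 6.79% → the stock plots below the SML → overvalued.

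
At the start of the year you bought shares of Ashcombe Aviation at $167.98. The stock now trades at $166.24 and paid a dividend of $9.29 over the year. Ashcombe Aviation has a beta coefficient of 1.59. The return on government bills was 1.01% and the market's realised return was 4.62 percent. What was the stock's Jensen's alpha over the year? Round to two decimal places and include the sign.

-2.26%

Realised HPR = (P1 + D1 − P0) / P0 = (166.24 + 9.29 − 167.98) / 167.98 = 7.55 / 167.98 = 4.4946%
MRP = 4.62% − 1.01% = 3.61%
CAPM required = R_f + β·MRP = 1.01% + 1.59 × 3.61% = 6.7499%
α = realised − required = 4.4946% − 6.7499% = -2.26%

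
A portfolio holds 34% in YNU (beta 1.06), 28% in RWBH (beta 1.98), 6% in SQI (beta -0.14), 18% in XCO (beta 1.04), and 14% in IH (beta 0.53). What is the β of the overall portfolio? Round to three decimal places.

1.168

β_P = Σ w_i β_i = 0.34×1.06 + 0.28×1.98 + 0.06×-0.14 + 0.18×1.04 + 0.14×0.53 = 1.1678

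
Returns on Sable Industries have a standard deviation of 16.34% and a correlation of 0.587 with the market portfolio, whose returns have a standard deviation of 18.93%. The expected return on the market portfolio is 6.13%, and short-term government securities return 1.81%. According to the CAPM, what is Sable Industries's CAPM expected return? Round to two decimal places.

β = ρ × σ_i / σ_m = 0.587 × 16.34% / 18.93% = 0.5067
MRP = 6.13% − 1.81% = 4.32%
E(R) = 1.81% + 0.5067 × 4.32% = 4.00%

4.00%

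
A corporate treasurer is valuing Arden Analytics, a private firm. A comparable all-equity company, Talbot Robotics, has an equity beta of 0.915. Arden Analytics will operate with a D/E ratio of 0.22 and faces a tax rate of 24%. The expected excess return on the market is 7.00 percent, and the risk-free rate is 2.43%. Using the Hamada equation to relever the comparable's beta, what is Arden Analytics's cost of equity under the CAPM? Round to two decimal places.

β_L = β_U × [1 + (1 − t)(D/E)] = 0.915 × [1 + (1 − 0.24) × 0.22]
    = 0.915 × [1 + 0.76 × 0.22] = 0.915 × 1.1672 = 1.0680
E(R) = R_f + β_L × MRP = 2.43% + 1.0680 × 7.00% = 9.91%

9.91%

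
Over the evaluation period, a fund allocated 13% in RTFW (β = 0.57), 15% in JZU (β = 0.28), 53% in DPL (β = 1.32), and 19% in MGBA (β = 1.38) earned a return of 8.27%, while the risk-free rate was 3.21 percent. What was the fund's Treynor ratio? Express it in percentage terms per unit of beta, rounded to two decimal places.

β_P = 0.13×0.57 + 0.15×0.28 + 0.53×1.32 + 0.19×1.38 = 1.0779
Treynor = (R_P − R_f) / β_P = (8.27% − 3.21%) / 1.0779 = 5.06% / 1.0779 = 4.69%

4.69%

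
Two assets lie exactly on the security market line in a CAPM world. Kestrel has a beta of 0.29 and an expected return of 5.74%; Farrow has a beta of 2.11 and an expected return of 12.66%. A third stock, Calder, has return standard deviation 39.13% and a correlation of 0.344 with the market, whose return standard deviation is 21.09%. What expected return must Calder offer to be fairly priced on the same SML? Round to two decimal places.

7.06%

MRP = (12.66% − 5.74%) / (2.11 − 0.29) = 3.8022%
R_f = 5.74% − 0.29 × 3.8022% = 4.6374%
β_Calder = ρ·σ_i/σ_m = 0.344 × 39.13 / 21.09 = 0.6383
E(R_Calder) = R_f + β × MRP = 4.6374% + 0.6383 × 3.8022% = 7.06%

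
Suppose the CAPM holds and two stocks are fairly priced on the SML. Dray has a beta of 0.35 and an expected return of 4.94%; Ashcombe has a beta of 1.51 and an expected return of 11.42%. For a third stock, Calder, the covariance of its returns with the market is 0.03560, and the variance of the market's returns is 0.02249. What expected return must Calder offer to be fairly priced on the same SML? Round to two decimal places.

MRP = (11.42% − 4.94%) / (1.51 − 0.35) = 5.5862%
R_f = 4.94% − 0.35 × 5.5862% = 2.9848%
β_Calder = Cov / Var(R_m) = 0.03560 / 0.02249 = 1.5829
E(R_Calder) = R_f + β × MRP = 2.9848% + 1.5829 × 5.5862% = 11.83%

11.83%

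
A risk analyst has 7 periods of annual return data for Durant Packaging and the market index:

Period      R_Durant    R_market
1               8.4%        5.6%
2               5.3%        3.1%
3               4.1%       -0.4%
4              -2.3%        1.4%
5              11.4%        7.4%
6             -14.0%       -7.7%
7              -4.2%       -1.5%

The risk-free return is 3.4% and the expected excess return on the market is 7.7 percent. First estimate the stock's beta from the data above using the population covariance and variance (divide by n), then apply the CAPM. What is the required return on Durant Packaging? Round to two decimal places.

Mean R_i = (8.4 + 5.3 + 4.1 − 2.3 + 11.4 − 14.0 − 4.2) / 7 = 1.2429%
Mean R_m = (5.6 + 3.1 − 0.4 + 1.4 + 7.4 − 7.7 − 1.5) / 7 = 1.1286%
Σ(R_i − R̄_i)(R_m − R̄_m) = 247.2514  ⇒  Cov = 247.2514 / 7 = 35.3216
Σ(R_m − R̄_m)² = 150.4743  ⇒  Var(R_m) = 150.4743 / 7 = 21.4963
β = Cov / Var(R_m) = 35.3216 / 21.4963 = 1.6431
E(R) = R_f + β × MRP = 3.4% + 1.6431 × 7.7% = 16.05%

16.05%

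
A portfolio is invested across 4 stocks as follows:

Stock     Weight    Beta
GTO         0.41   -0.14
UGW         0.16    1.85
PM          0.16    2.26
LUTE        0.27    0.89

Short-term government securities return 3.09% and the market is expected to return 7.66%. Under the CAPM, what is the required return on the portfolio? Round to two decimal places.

6.93%

β_P = Σ w_i β_i = 0.41×-0.14 + 0.16×1.85 + 0.16×2.26 + 0.27×0.89 = 0.8405
MRP = 7.66% − 3.09% = 4.57%
E(R_P) = R_f + β_P × MRP = 3.09% + 0.8405 × 4.57% = 6.93%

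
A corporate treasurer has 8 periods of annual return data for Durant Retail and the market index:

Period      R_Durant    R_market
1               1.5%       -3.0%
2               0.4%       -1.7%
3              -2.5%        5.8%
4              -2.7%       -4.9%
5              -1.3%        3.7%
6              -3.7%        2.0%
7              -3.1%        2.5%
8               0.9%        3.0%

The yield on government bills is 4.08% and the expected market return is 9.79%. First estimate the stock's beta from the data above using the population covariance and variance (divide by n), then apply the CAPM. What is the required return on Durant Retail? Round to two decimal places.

3.24%

Mean R_i = (1.5 + 0.4 − 2.5 − 2.7 − 1.3 − 3.7 − 3.1 + 0.9) / 8 = -1.3125%
Mean R_m = (-3.0 − 1.7 + 5.8 − 4.9 + 3.7 + 2.0 + 2.5 + 3.0) / 8 = 0.9250%
Σ(R_i − R̄_i)(R_m − R̄_m) = -13.9975  ⇒  Cov = -13.9975 / 8 = -1.7497
Σ(R_m − R̄_m)² = 95.6350  ⇒  Var(R_m) = 95.6350 / 8 = 11.9544
β = Cov / Var(R_m) = -1.7497 / 11.9544 = -0.1464
MRP = 9.79% − 4.08% = 5.71%
E(R) = R_f + β × MRP = 4.08% + -0.1464 × 5.71% = 3.24%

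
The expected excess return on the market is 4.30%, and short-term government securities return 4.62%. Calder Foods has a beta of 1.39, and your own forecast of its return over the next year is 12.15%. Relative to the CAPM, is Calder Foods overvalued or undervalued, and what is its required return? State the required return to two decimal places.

Undervalued; required return 10.60%

Required return = R_f + β·MRP = 4.62% + 1.39 × 4.30% = 10.60%
Forecast 12.15% > required 10.60% → the stock plots above the SML → undervalued.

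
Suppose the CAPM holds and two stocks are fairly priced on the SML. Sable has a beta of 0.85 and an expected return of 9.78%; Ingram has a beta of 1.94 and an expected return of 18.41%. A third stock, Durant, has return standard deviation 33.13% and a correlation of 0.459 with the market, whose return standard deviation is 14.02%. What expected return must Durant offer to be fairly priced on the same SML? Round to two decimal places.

11.64%

MRP = (18.41% − 9.78%) / (1.94 − 0.85) = 7.9174%
R_f = 9.78% − 0.85 × 7.9174% = 3.0502%
β_Durant = ρ·σ_i/σ_m = 0.459 × 33.13 / 14.02 = 1.0846
E(R_Durant) = R_f + β × MRP = 3.0502% + 1.0846 × 7.9174% = 11.64%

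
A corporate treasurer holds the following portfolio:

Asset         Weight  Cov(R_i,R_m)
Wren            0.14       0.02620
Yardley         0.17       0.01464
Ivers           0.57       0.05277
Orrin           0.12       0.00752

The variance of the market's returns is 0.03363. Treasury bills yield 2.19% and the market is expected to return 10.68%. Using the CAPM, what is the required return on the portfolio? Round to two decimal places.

11.57%

β_Wren = 0.02620 / 0.03363 = 0.7791
β_Yardley = 0.01464 / 0.03363 = 0.4353
β_Ivers = 0.05277 / 0.03363 = 1.5691
β_Orrin = 0.00752 / 0.03363 = 0.2236
β_P = Σ w_i β_i = 0.14×0.7791 + 0.17×0.4353 + 0.57×1.5691 + 0.12×0.2236 = 1.1043
MRP = 10.68% − 2.19% = 8.49%
E(R_P) = R_f + β_P × MRP = 2.19% + 1.1043 × 8.49% = 11.57%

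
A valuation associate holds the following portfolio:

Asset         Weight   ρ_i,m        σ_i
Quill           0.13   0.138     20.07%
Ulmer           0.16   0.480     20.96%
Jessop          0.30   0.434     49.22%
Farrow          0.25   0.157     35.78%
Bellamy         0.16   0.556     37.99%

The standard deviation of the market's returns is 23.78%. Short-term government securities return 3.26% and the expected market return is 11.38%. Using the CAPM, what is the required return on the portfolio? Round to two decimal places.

β_Quill = 0.138 × 20.07% / 23.78% = 0.1165
β_Ulmer = 0.480 × 20.96% / 23.78% = 0.4231
β_Jessop = 0.434 × 49.22% / 23.78% = 0.8983
β_Farrow = 0.157 × 35.78% / 23.78% = 0.2362
β_Bellamy = 0.556 × 37.99% / 23.78% = 0.8882
β_P = Σ w_i β_i = 0.13×0.1165 + 0.16×0.4231 + 0.30×0.8983 + 0.25×0.2362 + 0.16×0.8882 = 0.5535
MRP = 11.38% − 3.26% = 8.12%
E(R_P) = R_f + β_P × MRP = 3.26% + 0.5535 × 8.12% = 7.75%

7.75%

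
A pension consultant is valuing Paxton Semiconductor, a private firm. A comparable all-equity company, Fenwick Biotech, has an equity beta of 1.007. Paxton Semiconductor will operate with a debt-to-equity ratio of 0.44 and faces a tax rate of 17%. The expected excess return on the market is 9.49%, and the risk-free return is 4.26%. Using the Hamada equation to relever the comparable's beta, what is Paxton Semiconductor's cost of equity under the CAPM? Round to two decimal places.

17.31%

β_L = β_U × [1 + (1 − t)(D/E)] = 1.007 × [1 + (1 − 0.17) × 0.44]
    = 1.007 × [1 + 0.83 × 0.44] = 1.007 × 1.3652 = 1.3748
E(R) = R_f + β_L × MRP = 4.26% + 1.3748 × 9.49% = 17.31%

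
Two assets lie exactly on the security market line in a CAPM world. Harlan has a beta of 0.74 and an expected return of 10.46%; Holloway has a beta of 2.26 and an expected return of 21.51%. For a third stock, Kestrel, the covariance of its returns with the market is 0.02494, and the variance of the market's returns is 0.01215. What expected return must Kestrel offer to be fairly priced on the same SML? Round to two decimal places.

20.00%

MRP = (21.51% − 10.46%) / (2.26 − 0.74) = 7.2697%
R_f = 10.46% − 0.74 × 7.2697% = 5.0804%
β_Kestrel = Cov / Var(R_m) = 0.02494 / 0.01215 = 2.0527
E(R_Kestrel) = R_f + β × MRP = 5.0804% + 2.0527 × 7.2697% = 20.00%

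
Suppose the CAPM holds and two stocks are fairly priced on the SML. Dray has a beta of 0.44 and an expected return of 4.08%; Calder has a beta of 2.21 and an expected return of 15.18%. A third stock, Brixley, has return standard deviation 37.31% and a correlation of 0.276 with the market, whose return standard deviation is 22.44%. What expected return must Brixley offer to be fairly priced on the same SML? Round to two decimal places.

4.20%

MRP = (15.18% − 4.08%) / (2.21 − 0.44) = 6.2712%
R_f = 4.08% − 0.44 × 6.2712% = 1.3207%
β_Brixley = ρ·σ_i/σ_m = 0.276 × 37.31 / 22.44 = 0.4589
E(R_Brixley) = R_f + β × MRP = 1.3207% + 0.4589 × 6.2712% = 4.20%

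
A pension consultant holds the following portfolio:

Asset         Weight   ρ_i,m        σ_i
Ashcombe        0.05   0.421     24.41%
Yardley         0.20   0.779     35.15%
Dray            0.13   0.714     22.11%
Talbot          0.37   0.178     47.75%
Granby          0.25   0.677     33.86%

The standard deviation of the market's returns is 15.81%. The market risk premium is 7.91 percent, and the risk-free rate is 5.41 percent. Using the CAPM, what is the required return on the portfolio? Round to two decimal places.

13.87%

β_Ashcombe = 0.421 × 24.41% / 15.81% = 0.6500
β_Yardley = 0.779 × 35.15% / 15.81% = 1.7319
β_Dray = 0.714 × 22.11% / 15.81% = 0.9985
β_Talbot = 0.178 × 47.75% / 15.81% = 0.5376
β_Granby = 0.677 × 33.86% / 15.81% = 1.4499
β_P = Σ w_i β_i = 0.05×0.6500 + 0.20×1.7319 + 0.13×0.9985 + 0.37×0.5376 + 0.25×1.4499 = 1.0701
E(R_P) = R_f + β_P × MRP = 5.41% + 1.0701 × 7.91% = 13.87%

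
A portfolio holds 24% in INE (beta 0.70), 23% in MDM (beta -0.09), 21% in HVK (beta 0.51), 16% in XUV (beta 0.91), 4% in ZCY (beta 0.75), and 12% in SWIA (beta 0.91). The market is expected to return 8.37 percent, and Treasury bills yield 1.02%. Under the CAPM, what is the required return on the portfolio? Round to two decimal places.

β_P = Σ w_i β_i = 0.24×0.70 + 0.23×-0.09 + 0.21×0.51 + 0.16×0.91 + 0.04×0.75 + 0.12×0.91 = 0.5392
MRP = 8.37% − 1.02% = 7.35%
E(R_P) = R_f + β_P × MRP = 1.02% + 0.5392 × 7.35% = 4.98%

4.98%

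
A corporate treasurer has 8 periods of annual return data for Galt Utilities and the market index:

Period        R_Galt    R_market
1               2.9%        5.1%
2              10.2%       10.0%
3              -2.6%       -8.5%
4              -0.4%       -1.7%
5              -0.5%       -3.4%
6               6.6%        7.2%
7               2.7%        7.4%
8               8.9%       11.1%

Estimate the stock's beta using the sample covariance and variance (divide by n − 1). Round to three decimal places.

0.609

Mean R_i = (2.9 + 10.2 − 2.6 − 0.4 − 0.5 + 6.6 + 2.7 + 8.9) / 8 = 3.4750%
Mean R_m = (5.1 + 10.0 − 8.5 − 1.7 − 3.4 + 7.2 + 7.4 + 11.1) / 8 = 3.4000%
Σ(R_i − R̄_i)(R_m − R̄_m) = 213.0400  ⇒  Cov = 213.0400 / 7 = 30.4343
Σ(R_m − R̄_m)² = 350.0400  ⇒  Var(R_m) = 350.0400 / 7 = 50.0057
β = Cov / Var(R_m) = 30.4343 / 50.0057 = 0.6086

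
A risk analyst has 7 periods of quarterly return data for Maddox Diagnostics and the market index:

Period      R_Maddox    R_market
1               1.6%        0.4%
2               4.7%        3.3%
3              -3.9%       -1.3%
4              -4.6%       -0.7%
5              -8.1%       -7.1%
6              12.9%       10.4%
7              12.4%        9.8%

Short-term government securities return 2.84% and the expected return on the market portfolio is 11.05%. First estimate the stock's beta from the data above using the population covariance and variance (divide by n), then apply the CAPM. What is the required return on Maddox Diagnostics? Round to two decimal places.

13.46%

Mean R_i = (1.6 + 4.7 − 3.9 − 4.6 − 8.1 + 12.9 + 12.4) / 7 = 2.1429%
Mean R_m = (0.4 + 3.3 − 1.3 − 0.7 − 7.1 + 10.4 + 9.8) / 7 = 2.1143%
Σ(R_i − R̄_i)(R_m − R̄_m) = 305.9157  ⇒  Cov = 305.9157 / 7 = 43.7022
Σ(R_m − R̄_m)² = 236.5486  ⇒  Var(R_m) = 236.5486 / 7 = 33.7927
β = Cov / Var(R_m) = 43.7022 / 33.7927 = 1.2932
MRP = 11.05% − 2.84% = 8.21%
E(R) = R_f + β × MRP = 2.84% + 1.2932 × 8.21% = 13.46%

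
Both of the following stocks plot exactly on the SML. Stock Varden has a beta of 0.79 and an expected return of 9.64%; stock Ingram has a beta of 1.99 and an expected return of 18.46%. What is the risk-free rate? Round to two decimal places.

3.83%

Both satisfy E(R) = R_f + β·MRP, so the slope of the SML is
MRP = (18.46% − 9.64%) / (1.99 − 0.79) = 8.82% / 1.20 = 7.3500%
R_f = E(R_Varden) − β_Varden·MRP = 9.64% − 0.79 × 7.3500% = 3.8335%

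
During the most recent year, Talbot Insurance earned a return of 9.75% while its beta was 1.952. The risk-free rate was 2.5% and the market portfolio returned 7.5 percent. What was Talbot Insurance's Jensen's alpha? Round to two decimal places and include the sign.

-2.51%

Market excess return = 7.5% − 2.5% = 5.00%
CAPM benchmark = R_f + β(R_m − R_f) = 2.5% + 1.952 × 5.0% = 12.2600%
α = actual − benchmark = 9.75% − 12.2600% = -2.51%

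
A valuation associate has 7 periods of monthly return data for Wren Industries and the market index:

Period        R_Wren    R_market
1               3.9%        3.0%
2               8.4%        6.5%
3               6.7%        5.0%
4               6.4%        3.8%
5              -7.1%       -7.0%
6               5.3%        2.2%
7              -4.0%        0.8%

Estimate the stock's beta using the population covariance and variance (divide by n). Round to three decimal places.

Mean R_i = (3.9 + 8.4 + 6.7 + 6.4 − 7.1 + 5.3 − 4.0) / 7 = 2.8000%
Mean R_m = (3.0 + 6.5 + 5.0 + 3.8 − 7.0 + 2.2 + 0.8) / 7 = 2.0429%
Σ(R_i − R̄_i)(R_m − R̄_m) = 142.2400  ⇒  Cov = 142.2400 / 7 = 20.3200
Σ(R_m − R̄_m)² = 115.9571  ⇒  Var(R_m) = 115.9571 / 7 = 16.5653
β = Cov / Var(R_m) = 20.3200 / 16.5653 = 1.2267

1.227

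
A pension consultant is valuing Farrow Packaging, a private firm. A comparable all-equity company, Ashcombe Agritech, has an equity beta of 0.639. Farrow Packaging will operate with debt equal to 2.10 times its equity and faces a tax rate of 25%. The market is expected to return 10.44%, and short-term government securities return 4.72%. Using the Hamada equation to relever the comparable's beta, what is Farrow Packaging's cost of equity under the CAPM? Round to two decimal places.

β_L = β_U × [1 + (1 − t)(D/E)] = 0.639 × [1 + (1 − 0.25) × 2.10]
    = 0.639 × [1 + 0.75 × 2.10] = 0.639 × 2.5750 = 1.6454
MRP = 10.44% − 4.72% = 5.72%
E(R) = R_f + β_L × MRP = 4.72% + 1.6454 × 5.72% = 14.13%

14.13%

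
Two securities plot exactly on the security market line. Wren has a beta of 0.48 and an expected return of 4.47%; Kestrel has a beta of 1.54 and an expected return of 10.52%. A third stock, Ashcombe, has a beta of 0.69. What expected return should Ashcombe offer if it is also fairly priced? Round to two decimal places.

MRP (SML slope) = (10.52% − 4.47%) / (1.54 − 0.48) = 6.05% / 1.06 = 5.7075%
R_f (intercept) = 4.47% − 0.48 × 5.7075% = 1.7304%
E(R_Ashcombe) = R_f + β × MRP = 1.7304% + 0.69 × 5.7075% = 5.67%

5.67%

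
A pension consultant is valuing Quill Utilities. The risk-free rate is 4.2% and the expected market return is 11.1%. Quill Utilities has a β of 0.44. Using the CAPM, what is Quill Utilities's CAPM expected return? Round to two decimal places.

Market risk premium = E(R_m) − R_f = 11.1% − 4.2% = 6.90%
E(R) = R_f + β × MRP = 4.2% + 0.44 × 6.9% = 7.24%

7.24%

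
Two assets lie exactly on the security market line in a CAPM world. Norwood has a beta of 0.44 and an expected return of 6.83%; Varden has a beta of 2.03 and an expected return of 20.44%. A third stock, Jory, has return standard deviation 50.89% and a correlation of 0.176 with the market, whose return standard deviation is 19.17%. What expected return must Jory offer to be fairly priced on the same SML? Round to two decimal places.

7.06%

MRP = (20.44% − 6.83%) / (2.03 − 0.44) = 8.5597%
R_f = 6.83% − 0.44 × 8.5597% = 3.0637%
β_Jory = ρ·σ_i/σ_m = 0.176 × 50.89 / 19.17 = 0.4672
E(R_Jory) = R_f + β × MRP = 3.0637% + 0.4672 × 8.5597% = 7.06%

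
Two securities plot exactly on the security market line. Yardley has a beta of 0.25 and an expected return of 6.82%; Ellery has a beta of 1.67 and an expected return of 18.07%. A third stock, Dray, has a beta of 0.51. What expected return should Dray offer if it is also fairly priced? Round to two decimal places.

8.88%

MRP (SML slope) = (18.07% − 6.82%) / (1.67 − 0.25) = 11.25% / 1.42 = 7.9225%
R_f (intercept) = 6.82% − 0.25 × 7.9225% = 4.8394%
E(R_Dray) = R_f + β × MRP = 4.8394% + 0.51 × 7.9225% = 8.88%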